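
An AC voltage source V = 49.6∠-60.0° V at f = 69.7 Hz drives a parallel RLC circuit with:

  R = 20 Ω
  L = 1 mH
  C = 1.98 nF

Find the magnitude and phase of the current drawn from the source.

Step 1 — Angular frequency: ω = 2π·f = 2π·69.7 = 437.9 rad/s.
Step 2 — Component impedances:
  R: Z = R = 20 Ω
  L: Z = jωL = j·437.9·0.001 = 0 + j0.4379 Ω
  C: Z = 1/(jωC) = -j/(ω·C) = 0 - j1.153e+06 Ω
Step 3 — Parallel combination: 1/Z_total = 1/R + 1/L + 1/C; Z_total = 0.009585 + j0.4377 Ω = 0.4378∠88.7° Ω.
Step 4 — Source phasor: V = 49.6∠-60.0° V = 24.8 - j42.95 V.
Step 5 — Ohm's law: I = V / Z_total = (24.8 - j42.95) / (0.009585 + j0.4377) = -96.84 - j58.78 A.
Step 6 — Convert to polar: |I| = 113.3 A, ∠I = -148.7°.

I = 113.3∠-148.7° A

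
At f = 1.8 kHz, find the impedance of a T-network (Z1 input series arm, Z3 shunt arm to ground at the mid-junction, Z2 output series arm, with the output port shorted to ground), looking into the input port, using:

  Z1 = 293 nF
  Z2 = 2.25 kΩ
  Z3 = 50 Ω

Step 1 — Angular frequency: ω = 2π·f = 2π·1800 = 1.131e+04 rad/s.
Step 2 — Component impedances:
  Z1: Z = 1/(jωC) = -j/(ω·C) = 0 - j301.8 Ω
  Z2: Z = R = 2250 Ω
  Z3: Z = R = 50 Ω
Step 3 — With the output port shorted to ground, the output series arm Z2 runs from the junction to ground; the shunt arm Z3 also runs from the junction to ground. They appear in parallel: Z3 || Z2 = 48.91 Ω.
Step 4 — Series with input arm Z1: Z_in = Z1 + (Z3 || Z2) = 48.91 - j301.8 Ω = 305.7∠-80.8° Ω.

Z = 48.91 - j301.8 Ω = 305.7∠-80.8° Ω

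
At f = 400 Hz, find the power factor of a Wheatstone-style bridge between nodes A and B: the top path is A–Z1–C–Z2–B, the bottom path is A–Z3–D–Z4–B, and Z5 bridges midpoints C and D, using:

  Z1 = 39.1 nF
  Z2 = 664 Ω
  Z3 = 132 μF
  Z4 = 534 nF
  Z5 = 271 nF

Step 1 — Angular frequency: ω = 2π·f = 2π·400 = 2513 rad/s.
Step 2 — Component impedances:
  Z1: Z = 1/(jωC) = -j/(ω·C) = 0 - j1.018e+04 Ω
  Z2: Z = R = 664 Ω
  Z3: Z = 1/(jωC) = -j/(ω·C) = 0 - j3.014 Ω
  Z4: Z = 1/(jωC) = -j/(ω·C) = 0 - j745.1 Ω
  Z5: Z = 1/(jωC) = -j/(ω·C) = 0 - j1468 Ω
Step 3 — Bridge requires nodal analysis (the Z5 bridge couples midpoints C and D, so the two paths cannot be reduced to a simple series/parallel combination). Setting node B to ground and injecting 1 A at node A, the 3-node admittance system at A, C, D solves to V_A = Z_AB = 81.02 - j500.6 Ω = 507.2∠-80.8° Ω.
Step 4 — Power factor: PF = cos(φ) = Re(Z)/|Z| = 81.02/507.15 = 0.1598.
Step 5 — Type: Im(Z) = -500.6 ⇒ leading (phase φ = -80.8°).

PF = 0.1598 (leading, φ = -80.8°)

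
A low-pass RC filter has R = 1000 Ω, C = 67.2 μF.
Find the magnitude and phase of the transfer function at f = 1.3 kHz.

Step 1 — Angular frequency: ω = 2π·1300 = 8168 rad/s.
Step 2 — Transfer function: H(jω) = 1/(1 + jωRC).
Step 3 — Denominator: 1 + jωRC = 1 + j·8168·1000·6.72e-05 = 1 + j548.9.
Step 4 — H = 3.319e-06 - j0.001822.
Step 5 — Magnitude: |H| = 0.001822 (-54.8 dB); phase: φ = -89.9°.

|H| = 0.001822 (-54.8 dB), φ = -89.9°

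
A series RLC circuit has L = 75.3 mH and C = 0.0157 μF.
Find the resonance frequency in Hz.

Step 1 — Resonance condition Im(Z)=0 gives ω₀ = 1/√(LC).
Step 2 — ω₀ = 1/√(0.0753·1.57e-08) = 2.908e+04 rad/s.
Step 3 — f₀ = ω₀/(2π) = 4629 Hz.

f₀ = 4629 Hz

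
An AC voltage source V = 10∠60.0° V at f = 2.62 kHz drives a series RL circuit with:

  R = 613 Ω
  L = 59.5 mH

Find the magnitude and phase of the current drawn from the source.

Step 1 — Angular frequency: ω = 2π·f = 2π·2620 = 1.646e+04 rad/s.
Step 2 — Component impedances:
  R: Z = R = 613 Ω
  L: Z = jωL = j·1.646e+04·0.0595 = 0 + j979.5 Ω
Step 3 — Series combination: Z_total = R + L = 613 + j979.5 Ω = 1155∠58.0° Ω.
Step 4 — Source phasor: V = 10∠60.0° V = 5 + j8.66 V.
Step 5 — Ohm's law: I = V / Z_total = (5 + j8.66) / (613 + j979.5) = 0.008649 + j0.0003081 A.
Step 6 — Convert to polar: |I| = 0.008654 A, ∠I = 2.0°.

I = 0.008654∠2.0° A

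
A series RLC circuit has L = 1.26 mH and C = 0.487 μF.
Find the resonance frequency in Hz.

Step 1 — Resonance condition Im(Z)=0 gives ω₀ = 1/√(LC).
Step 2 — ω₀ = 1/√(0.00126·4.87e-07) = 4.037e+04 rad/s.
Step 3 — f₀ = ω₀/(2π) = 6425 Hz.

f₀ = 6425 Hz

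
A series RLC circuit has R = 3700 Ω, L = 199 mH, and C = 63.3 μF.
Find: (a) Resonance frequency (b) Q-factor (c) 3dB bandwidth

Step 1 — Resonance: ω₀ = 1/√(LC) = 1/√(0.199·6.33e-05) = 281.8 rad/s.
Step 2 — f₀ = ω₀/(2π) = 44.84 Hz.
Step 3 — Series Q: Q = ω₀L/R = 281.8·0.199/3700 = 0.01515.
Step 4 — Bandwidth: Δω = ω₀/Q = 1.859e+04 rad/s; BW = Δω/(2π) = 2959 Hz.

(a) f₀ = 44.84 Hz  (b) Q = 0.01515  (c) BW = 2959 Hz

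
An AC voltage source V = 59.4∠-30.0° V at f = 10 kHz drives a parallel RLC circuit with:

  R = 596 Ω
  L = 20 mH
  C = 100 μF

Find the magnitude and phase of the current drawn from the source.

Step 1 — Angular frequency: ω = 2π·f = 2π·1e+04 = 6.283e+04 rad/s.
Step 2 — Component impedances:
  R: Z = R = 596 Ω
  L: Z = jωL = j·6.283e+04·0.02 = 0 + j1257 Ω
  C: Z = 1/(jωC) = -j/(ω·C) = 0 - j0.1592 Ω
Step 3 — Parallel combination: 1/Z_total = 1/R + 1/L + 1/C; Z_total = 4.251e-05 - j0.1592 Ω = 0.1592∠-90.0° Ω.
Step 4 — Source phasor: V = 59.4∠-30.0° V = 51.44 - j29.7 V.
Step 5 — Ohm's law: I = V / Z_total = (51.44 - j29.7) / (4.251e-05 - j0.1592) = 186.7 + j323.1 A.
Step 6 — Convert to polar: |I| = 373.2 A, ∠I = 60.0°.

I = 373.2∠60.0° A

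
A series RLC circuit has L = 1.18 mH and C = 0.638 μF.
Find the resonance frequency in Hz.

Step 1 — Resonance condition Im(Z)=0 gives ω₀ = 1/√(LC).
Step 2 — ω₀ = 1/√(0.00118·6.38e-07) = 3.645e+04 rad/s.
Step 3 — f₀ = ω₀/(2π) = 5801 Hz.

f₀ = 5801 Hz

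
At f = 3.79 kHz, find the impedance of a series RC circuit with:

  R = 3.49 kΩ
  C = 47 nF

Step 1 — Angular frequency: ω = 2π·f = 2π·3790 = 2.381e+04 rad/s.
Step 2 — Component impedances:
  R: Z = R = 3490 Ω
  C: Z = 1/(jωC) = -j/(ω·C) = 0 - j893.5 Ω
Step 3 — Series combination: Z_total = R + C = 3490 - j893.5 Ω = 3603∠-14.4° Ω.

Z = 3490 - j893.5 Ω = 3603∠-14.4° Ω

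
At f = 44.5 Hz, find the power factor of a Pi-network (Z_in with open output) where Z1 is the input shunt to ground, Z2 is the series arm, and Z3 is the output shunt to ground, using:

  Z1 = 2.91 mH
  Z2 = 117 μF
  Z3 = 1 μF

Step 1 — Angular frequency: ω = 2π·f = 2π·44.5 = 279.6 rad/s.
Step 2 — Component impedances:
  Z1: Z = jωL = j·279.6·0.00291 = 0 + j0.8136 Ω
  Z2: Z = 1/(jωC) = -j/(ω·C) = 0 - j30.57 Ω
  Z3: Z = 1/(jωC) = -j/(ω·C) = 0 - j3577 Ω
Step 3 — With open output, the series arm Z2 and the output shunt Z3 appear in series to ground: Z2 + Z3 = 0 - j3607 Ω.
Step 4 — Parallel with input shunt Z1: Z_in = Z1 || (Z2 + Z3) = 0 + j0.8138 Ω = 0.8138∠90.0° Ω.
Step 5 — Power factor: PF = cos(φ) = Re(Z)/|Z| = -0/0.8138 = -0.
Step 6 — Type: Im(Z) = 0.8138 ⇒ lagging (phase φ = 90.0°).

PF = -0 (lagging, φ = 90.0°)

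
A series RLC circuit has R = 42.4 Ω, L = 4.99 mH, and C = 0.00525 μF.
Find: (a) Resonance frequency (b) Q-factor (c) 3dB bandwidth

Step 1 — Resonance condition Im(Z)=0 gives ω₀ = 1/√(LC).
Step 2 — ω₀ = 1/√(0.00499·5.25e-09) = 1.954e+05 rad/s.
Step 3 — f₀ = ω₀/(2π) = 3.109e+04 Hz.
Step 4 — Series Q: Q = ω₀L/R = 1.954e+05·0.00499/42.4 = 22.99.
Step 5 — 3dB bandwidth: Δω = ω₀/Q = 8497 rad/s; BW = Δω/(2π) = 1352 Hz.

(a) f₀ = 3.109e+04 Hz  (b) Q = 22.99  (c) BW = 1352 Hz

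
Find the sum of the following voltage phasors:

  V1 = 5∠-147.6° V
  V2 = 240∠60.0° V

Step 1 — Convert each phasor to rectangular form:
  V1 = 5·(cos(-147.6°) + j·sin(-147.6°)) = -4.222 - j2.679 V
  V2 = 240·(cos(60.0°) + j·sin(60.0°)) = 120 + j207.8 V
Step 2 — Sum components: V_total = 115.8 + j205.2 V.
Step 3 — Convert to polar: |V_total| = 235.6 V, ∠V_total = 60.6°.

V_total = 235.6∠60.6° V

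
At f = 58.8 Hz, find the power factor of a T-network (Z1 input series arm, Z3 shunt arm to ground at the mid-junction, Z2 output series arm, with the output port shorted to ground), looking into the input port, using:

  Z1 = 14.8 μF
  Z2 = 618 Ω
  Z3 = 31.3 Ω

Step 1 — Angular frequency: ω = 2π·f = 2π·58.8 = 369.5 rad/s.
Step 2 — Component impedances:
  Z1: Z = 1/(jωC) = -j/(ω·C) = 0 - j182.9 Ω
  Z2: Z = R = 618 Ω
  Z3: Z = R = 31.3 Ω
Step 3 — With the output port shorted to ground, the output series arm Z2 runs from the junction to ground; the shunt arm Z3 also runs from the junction to ground. They appear in parallel: Z3 || Z2 = 29.79 Ω.
Step 4 — Series with input arm Z1: Z_in = Z1 + (Z3 || Z2) = 29.79 - j182.9 Ω = 185.3∠-80.7° Ω.
Step 5 — Power factor: PF = cos(φ) = Re(Z)/|Z| = 29.79/185.3 = 0.1608.
Step 6 — Type: Im(Z) = -182.9 ⇒ leading (phase φ = -80.7°).

PF = 0.1608 (leading, φ = -80.7°)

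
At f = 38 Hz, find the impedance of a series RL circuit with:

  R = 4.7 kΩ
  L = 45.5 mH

Step 1 — Angular frequency: ω = 2π·f = 2π·38 = 238.8 rad/s.
Step 2 — Component impedances:
  R: Z = R = 4700 Ω
  L: Z = jωL = j·238.8·0.0455 = 0 + j10.86 Ω
Step 3 — Series combination: Z_total = R + L = 4700 + j10.86 Ω = 4700∠0.1° Ω.

Z = 4700 + j10.86 Ω = 4700∠0.1° Ω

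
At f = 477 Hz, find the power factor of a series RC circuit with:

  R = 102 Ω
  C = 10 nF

Step 1 — Angular frequency: ω = 2π·f = 2π·477 = 2997 rad/s.
Step 2 — Component impedances:
  R: Z = R = 102 Ω
  C: Z = 1/(jωC) = -j/(ω·C) = 0 - j3.337e+04 Ω
Step 3 — Series combination: Z_total = R + C = 102 - j3.337e+04 Ω = 3.337e+04∠-89.8° Ω.
Step 4 — Power factor: PF = cos(φ) = Re(Z)/|Z| = 102/3.337e+04 = 0.003057.
Step 5 — Type: Im(Z) = -3.337e+04 ⇒ leading (phase φ = -89.8°).

PF = 0.003057 (leading, φ = -89.8°)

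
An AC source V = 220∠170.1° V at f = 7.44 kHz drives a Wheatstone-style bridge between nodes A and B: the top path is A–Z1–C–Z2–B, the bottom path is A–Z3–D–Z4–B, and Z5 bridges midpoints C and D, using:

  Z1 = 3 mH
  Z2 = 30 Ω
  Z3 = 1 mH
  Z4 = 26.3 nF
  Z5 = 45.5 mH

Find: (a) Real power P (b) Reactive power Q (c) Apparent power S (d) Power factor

Step 1 — Angular frequency: ω = 2π·f = 2π·7440 = 4.675e+04 rad/s.
Step 2 — Component impedances:
  Z1: Z = jωL = j·4.675e+04·0.003 = 0 + j140.2 Ω
  Z2: Z = R = 30 Ω
  Z3: Z = jωL = j·4.675e+04·0.001 = 0 + j46.75 Ω
  Z4: Z = 1/(jωC) = -j/(ω·C) = 0 - j813.4 Ω
  Z5: Z = jωL = j·4.675e+04·0.0455 = 0 + j2127 Ω
Step 3 — Bridge requires nodal analysis (the Z5 bridge couples midpoints C and D, so the two paths cannot be reduced to a simple series/parallel combination). Setting node B to ground and injecting 1 A at node A, the 3-node admittance system at A, C, D solves to V_A = Z_AB = 43.17 + j155.6 Ω = 161.5∠74.5° Ω.
Step 4 — Source phasor: V = 220∠170.1° V = -216.7 + j37.82 V.
Step 5 — Current: I = V / Z = -0.133 + j1.356 A = 1.362∠95.6° A.
Step 6 — Complex power: S = V·I* = 80.11 + j288.8 VA.
Step 7 — Real power: P = Re(S) = 80.11 W.
Step 8 — Reactive power: Q = Im(S) = 288.8 VAR.
Step 9 — Apparent power: |S| = 299.7 VA.
Step 10 — Power factor: PF = P/|S| = 0.2673 (lagging).

(a) P = 80.11 W  (b) Q = 288.8 VAR  (c) S = 299.7 VA  (d) PF = 0.2673 (lagging)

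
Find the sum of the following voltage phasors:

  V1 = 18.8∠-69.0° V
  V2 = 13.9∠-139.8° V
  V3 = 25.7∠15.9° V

Step 1 — Convert each phasor to rectangular form:
  V1 = 18.8·(cos(-69.0°) + j·sin(-69.0°)) = 6.737 - j17.55 V
  V2 = 13.9·(cos(-139.8°) + j·sin(-139.8°)) = -10.62 - j8.972 V
  V3 = 25.7·(cos(15.9°) + j·sin(15.9°)) = 24.72 + j7.041 V
Step 2 — Sum components: V_total = 20.84 - j19.48 V.
Step 3 — Convert to polar: |V_total| = 28.53 V, ∠V_total = -43.1°.

V_total = 28.53∠-43.1° V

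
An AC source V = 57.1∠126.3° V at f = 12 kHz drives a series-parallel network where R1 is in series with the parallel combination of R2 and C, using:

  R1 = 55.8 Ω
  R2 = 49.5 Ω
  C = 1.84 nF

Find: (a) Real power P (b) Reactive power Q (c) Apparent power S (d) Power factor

Step 1 — Angular frequency: ω = 2π·f = 2π·1.2e+04 = 7.54e+04 rad/s.
Step 2 — Component impedances:
  R1: Z = R = 55.8 Ω
  R2: Z = R = 49.5 Ω
  C: Z = 1/(jωC) = -j/(ω·C) = 0 - j7208 Ω
Step 3 — Parallel branch: R2 || C = 1/(1/R2 + 1/C) = 49.5 - j0.3399 Ω.
Step 4 — Series with R1: Z_total = R1 + (R2 || C) = 105.3 - j0.3399 Ω = 105.3∠-0.2° Ω.
Step 5 — Source phasor: V = 57.1∠126.3° V = -33.8 + j46.02 V.
Step 6 — Current: I = V / Z = -0.3224 + j0.436 A = 0.5423∠126.5° A.
Step 7 — Complex power: S = V·I* = 30.96 - j0.09995 VA.
Step 8 — Real power: P = Re(S) = 30.96 W.
Step 9 — Reactive power: Q = Im(S) = -0.09995 VAR.
Step 10 — Apparent power: |S| = 30.96 VA.
Step 11 — Power factor: PF = P/|S| = 1 (leading).

(a) P = 30.96 W  (b) Q = -0.09995 VAR  (c) S = 30.96 VA  (d) PF = 1 (leading)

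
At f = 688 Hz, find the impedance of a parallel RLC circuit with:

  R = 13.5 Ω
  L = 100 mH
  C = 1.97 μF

Step 1 — Angular frequency: ω = 2π·f = 2π·688 = 4323 rad/s.
Step 2 — Component impedances:
  R: Z = R = 13.5 Ω
  L: Z = jωL = j·4323·0.1 = 0 + j432.3 Ω
  C: Z = 1/(jωC) = -j/(ω·C) = 0 - j117.4 Ω
Step 3 — Parallel combination: 1/Z_total = 1/R + 1/L + 1/C; Z_total = 13.41 - j1.123 Ω = 13.45∠-4.8° Ω.

Z = 13.41 - j1.123 Ω = 13.45∠-4.8° Ω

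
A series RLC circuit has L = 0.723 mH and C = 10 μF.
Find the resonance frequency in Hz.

Step 1 — Resonance condition Im(Z)=0 gives ω₀ = 1/√(LC).
Step 2 — ω₀ = 1/√(0.000723·1e-05) = 1.176e+04 rad/s.
Step 3 — f₀ = ω₀/(2π) = 1872 Hz.

f₀ = 1872 Hz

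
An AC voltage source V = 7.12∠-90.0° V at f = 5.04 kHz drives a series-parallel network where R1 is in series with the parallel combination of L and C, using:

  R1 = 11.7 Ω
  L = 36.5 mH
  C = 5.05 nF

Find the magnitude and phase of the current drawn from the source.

Step 1 — Angular frequency: ω = 2π·f = 2π·5040 = 3.167e+04 rad/s.
Step 2 — Component impedances:
  R1: Z = R = 11.7 Ω
  L: Z = jωL = j·3.167e+04·0.0365 = 0 + j1156 Ω
  C: Z = 1/(jωC) = -j/(ω·C) = 0 - j6253 Ω
Step 3 — Parallel branch: L || C = 1/(1/L + 1/C) = 0 + j1418 Ω.
Step 4 — Series with R1: Z_total = R1 + (L || C) = 11.7 + j1418 Ω = 1418∠89.5° Ω.
Step 5 — Source phasor: V = 7.12∠-90.0° V = 0 - j7.12 V.
Step 6 — Ohm's law: I = V / Z_total = (0 - j7.12) / (11.7 + j1418) = -0.005021 - j4.143e-05 A.
Step 7 — Convert to polar: |I| = 0.005021 A, ∠I = -179.5°.

I = 0.005021∠-179.5° A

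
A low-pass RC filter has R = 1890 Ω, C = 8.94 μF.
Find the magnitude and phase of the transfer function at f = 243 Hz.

Step 1 — Angular frequency: ω = 2π·243 = 1527 rad/s.
Step 2 — Transfer function: H(jω) = 1/(1 + jωRC).
Step 3 — Denominator: 1 + jωRC = 1 + j·1527·1890·8.94e-06 = 1 + j25.8.
Step 4 — H = 0.0015 - j0.0387.
Step 5 — Magnitude: |H| = 0.03873 (-28.2 dB); phase: φ = -87.8°.

|H| = 0.03873 (-28.2 dB), φ = -87.8°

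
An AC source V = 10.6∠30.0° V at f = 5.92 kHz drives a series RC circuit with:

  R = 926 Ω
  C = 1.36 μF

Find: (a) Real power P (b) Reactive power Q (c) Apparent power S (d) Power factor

Step 1 — Angular frequency: ω = 2π·f = 2π·5920 = 3.72e+04 rad/s.
Step 2 — Component impedances:
  R: Z = R = 926 Ω
  C: Z = 1/(jωC) = -j/(ω·C) = 0 - j19.77 Ω
Step 3 — Series combination: Z_total = R + C = 926 - j19.77 Ω = 926.2∠-1.2° Ω.
Step 4 — Source phasor: V = 10.6∠30.0° V = 9.18 + j5.3 V.
Step 5 — Current: I = V / Z = 0.009787 + j0.005932 A = 0.01144∠31.2° A.
Step 6 — Complex power: S = V·I* = 0.1213 - j0.002589 VA.
Step 7 — Real power: P = Re(S) = 0.1213 W.
Step 8 — Reactive power: Q = Im(S) = -0.002589 VAR.
Step 9 — Apparent power: |S| = 0.1213 VA.
Step 10 — Power factor: PF = P/|S| = 0.9998 (leading).

(a) P = 0.1213 W  (b) Q = -0.002589 VAR  (c) S = 0.1213 VA  (d) PF = 0.9998 (leading)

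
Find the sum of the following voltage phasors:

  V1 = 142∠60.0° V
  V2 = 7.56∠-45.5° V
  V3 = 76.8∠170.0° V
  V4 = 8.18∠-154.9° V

Step 1 — Convert each phasor to rectangular form:
  V1 = 142·(cos(60.0°) + j·sin(60.0°)) = 71 + j123 V
  V2 = 7.56·(cos(-45.5°) + j·sin(-45.5°)) = 5.299 - j5.392 V
  V3 = 76.8·(cos(170.0°) + j·sin(170.0°)) = -75.63 + j13.34 V
  V4 = 8.18·(cos(-154.9°) + j·sin(-154.9°)) = -7.408 - j3.47 V
Step 2 — Sum components: V_total = -6.742 + j127.4 V.
Step 3 — Convert to polar: |V_total| = 127.6 V, ∠V_total = 93.0°.

V_total = 127.6∠93.0° V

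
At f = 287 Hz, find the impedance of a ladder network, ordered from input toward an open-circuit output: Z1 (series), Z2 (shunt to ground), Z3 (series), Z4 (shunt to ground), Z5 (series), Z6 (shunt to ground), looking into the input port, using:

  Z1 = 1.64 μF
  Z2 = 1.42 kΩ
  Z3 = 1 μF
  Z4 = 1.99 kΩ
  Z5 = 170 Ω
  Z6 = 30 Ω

Step 1 — Angular frequency: ω = 2π·f = 2π·287 = 1803 rad/s.
Step 2 — Component impedances:
  Z1: Z = 1/(jωC) = -j/(ω·C) = 0 - j338.1 Ω
  Z2: Z = R = 1420 Ω
  Z3: Z = 1/(jωC) = -j/(ω·C) = 0 - j554.5 Ω
  Z4: Z = R = 1990 Ω
  Z5: Z = R = 170 Ω
  Z6: Z = R = 30 Ω
Step 3 — Ladder network (open output): work backward from the far end, alternating series and parallel combinations. Z_in = 295.9 - j727.3 Ω = 785.2∠-67.9° Ω.

Z = 295.9 - j727.3 Ω = 785.2∠-67.9° Ω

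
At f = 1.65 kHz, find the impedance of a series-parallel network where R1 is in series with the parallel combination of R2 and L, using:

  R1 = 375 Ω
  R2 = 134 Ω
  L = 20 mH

Step 1 — Angular frequency: ω = 2π·f = 2π·1650 = 1.037e+04 rad/s.
Step 2 — Component impedances:
  R1: Z = R = 375 Ω
  R2: Z = R = 134 Ω
  L: Z = jωL = j·1.037e+04·0.02 = 0 + j207.3 Ω
Step 3 — Parallel branch: R2 || L = 1/(1/R2 + 1/L) = 94.52 + j61.09 Ω.
Step 4 — Series with R1: Z_total = R1 + (R2 || L) = 469.5 + j61.09 Ω = 473.5∠7.4° Ω.

Z = 469.5 + j61.09 Ω = 473.5∠7.4° Ω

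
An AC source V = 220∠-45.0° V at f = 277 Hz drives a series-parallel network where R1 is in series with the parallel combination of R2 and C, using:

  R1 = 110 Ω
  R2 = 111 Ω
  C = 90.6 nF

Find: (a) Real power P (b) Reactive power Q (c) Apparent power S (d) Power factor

Step 1 — Angular frequency: ω = 2π·f = 2π·277 = 1740 rad/s.
Step 2 — Component impedances:
  R1: Z = R = 110 Ω
  R2: Z = R = 111 Ω
  C: Z = 1/(jωC) = -j/(ω·C) = 0 - j6342 Ω
Step 3 — Parallel branch: R2 || C = 1/(1/R2 + 1/C) = 111 - j1.942 Ω.
Step 4 — Series with R1: Z_total = R1 + (R2 || C) = 221 - j1.942 Ω = 221∠-0.5° Ω.
Step 5 — Source phasor: V = 220∠-45.0° V = 155.6 - j155.6 V.
Step 6 — Current: I = V / Z = 0.7101 - j0.6978 A = 0.9956∠-44.5° A.
Step 7 — Complex power: S = V·I* = 219 - j1.925 VA.
Step 8 — Real power: P = Re(S) = 219 W.
Step 9 — Reactive power: Q = Im(S) = -1.925 VAR.
Step 10 — Apparent power: |S| = 219 VA.
Step 11 — Power factor: PF = P/|S| = 1 (leading).

(a) P = 219 W  (b) Q = -1.925 VAR  (c) S = 219 VA  (d) PF = 1 (leading)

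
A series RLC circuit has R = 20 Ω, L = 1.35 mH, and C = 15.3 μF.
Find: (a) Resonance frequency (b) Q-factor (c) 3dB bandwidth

Step 1 — Resonance: ω₀ = 1/√(LC) = 1/√(0.00135·1.53e-05) = 6958 rad/s.
Step 2 — f₀ = ω₀/(2π) = 1107 Hz.
Step 3 — Series Q: Q = ω₀L/R = 6958·0.00135/20 = 0.4697.
Step 4 — Bandwidth: Δω = ω₀/Q = 1.481e+04 rad/s; BW = Δω/(2π) = 2358 Hz.

(a) f₀ = 1107 Hz  (b) Q = 0.4697  (c) BW = 2358 Hz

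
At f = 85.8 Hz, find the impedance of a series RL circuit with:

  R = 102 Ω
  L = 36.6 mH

Step 1 — Angular frequency: ω = 2π·f = 2π·85.8 = 539.1 rad/s.
Step 2 — Component impedances:
  R: Z = R = 102 Ω
  L: Z = jωL = j·539.1·0.0366 = 0 + j19.73 Ω
Step 3 — Series combination: Z_total = R + L = 102 + j19.73 Ω = 103.9∠10.9° Ω.

Z = 102 + j19.73 Ω = 103.9∠10.9° Ω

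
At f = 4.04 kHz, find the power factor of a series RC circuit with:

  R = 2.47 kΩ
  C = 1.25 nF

Step 1 — Angular frequency: ω = 2π·f = 2π·4040 = 2.538e+04 rad/s.
Step 2 — Component impedances:
  R: Z = R = 2470 Ω
  C: Z = 1/(jωC) = -j/(ω·C) = 0 - j3.152e+04 Ω
Step 3 — Series combination: Z_total = R + C = 2470 - j3.152e+04 Ω = 3.161e+04∠-85.5° Ω.
Step 4 — Power factor: PF = cos(φ) = Re(Z)/|Z| = 2470/31612 = 0.07813.
Step 5 — Type: Im(Z) = -3.152e+04 ⇒ leading (phase φ = -85.5°).

PF = 0.07813 (leading, φ = -85.5°)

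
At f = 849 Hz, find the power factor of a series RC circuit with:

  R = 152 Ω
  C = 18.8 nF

Step 1 — Angular frequency: ω = 2π·f = 2π·849 = 5334 rad/s.
Step 2 — Component impedances:
  R: Z = R = 152 Ω
  C: Z = 1/(jωC) = -j/(ω·C) = 0 - j9971 Ω
Step 3 — Series combination: Z_total = R + C = 152 - j9971 Ω = 9973∠-89.1° Ω.
Step 4 — Power factor: PF = cos(φ) = Re(Z)/|Z| = 152/9973 = 0.01524.
Step 5 — Type: Im(Z) = -9971 ⇒ leading (phase φ = -89.1°).

PF = 0.01524 (leading, φ = -89.1°)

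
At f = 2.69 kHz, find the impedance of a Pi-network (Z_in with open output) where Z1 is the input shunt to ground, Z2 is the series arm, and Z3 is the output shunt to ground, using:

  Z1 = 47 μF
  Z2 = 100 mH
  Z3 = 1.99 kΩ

Step 1 — Angular frequency: ω = 2π·f = 2π·2690 = 1.69e+04 rad/s.
Step 2 — Component impedances:
  Z1: Z = 1/(jωC) = -j/(ω·C) = 0 - j1.259 Ω
  Z2: Z = jωL = j·1.69e+04·0.1 = 0 + j1690 Ω
  Z3: Z = R = 1990 Ω
Step 3 — With open output, the series arm Z2 and the output shunt Z3 appear in series to ground: Z2 + Z3 = 1990 + j1690 Ω.
Step 4 — Parallel with input shunt Z1: Z_in = Z1 || (Z2 + Z3) = 0.0004629 - j1.259 Ω = 1.259∠-90.0° Ω.

Z = 0.0004629 - j1.259 Ω = 1.259∠-90.0° Ω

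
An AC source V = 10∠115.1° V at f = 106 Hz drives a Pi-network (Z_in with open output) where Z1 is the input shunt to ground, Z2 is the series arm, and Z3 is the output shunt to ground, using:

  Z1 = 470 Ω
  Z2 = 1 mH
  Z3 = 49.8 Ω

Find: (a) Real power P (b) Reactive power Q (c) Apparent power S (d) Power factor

Step 1 — Angular frequency: ω = 2π·f = 2π·106 = 666 rad/s.
Step 2 — Component impedances:
  Z1: Z = R = 470 Ω
  Z2: Z = jωL = j·666·0.001 = 0 + j0.666 Ω
  Z3: Z = R = 49.8 Ω
Step 3 — With open output, the series arm Z2 and the output shunt Z3 appear in series to ground: Z2 + Z3 = 49.8 + j0.666 Ω.
Step 4 — Parallel with input shunt Z1: Z_in = Z1 || (Z2 + Z3) = 45.03 + j0.5445 Ω = 45.03∠0.7° Ω.
Step 5 — Source phasor: V = 10∠115.1° V = -4.242 + j9.056 V.
Step 6 — Current: I = V / Z = -0.09176 + j0.2022 A = 0.2221∠114.4° A.
Step 7 — Complex power: S = V·I* = 2.22 + j0.02685 VA.
Step 8 — Real power: P = Re(S) = 2.22 W.
Step 9 — Reactive power: Q = Im(S) = 0.02685 VAR.
Step 10 — Apparent power: |S| = 2.221 VA.
Step 11 — Power factor: PF = P/|S| = 0.9999 (lagging).

(a) P = 2.22 W  (b) Q = 0.02685 VAR  (c) S = 2.221 VA  (d) PF = 0.9999 (lagging)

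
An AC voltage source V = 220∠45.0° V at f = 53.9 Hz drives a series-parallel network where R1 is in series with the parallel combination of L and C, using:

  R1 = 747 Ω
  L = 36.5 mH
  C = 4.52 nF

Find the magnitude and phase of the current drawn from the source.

Step 1 — Angular frequency: ω = 2π·f = 2π·53.9 = 338.7 rad/s.
Step 2 — Component impedances:
  R1: Z = R = 747 Ω
  L: Z = jωL = j·338.7·0.0365 = 0 + j12.36 Ω
  C: Z = 1/(jωC) = -j/(ω·C) = 0 - j6.533e+05 Ω
Step 3 — Parallel branch: L || C = 1/(1/L + 1/C) = 0 + j12.36 Ω.
Step 4 — Series with R1: Z_total = R1 + (L || C) = 747 + j12.36 Ω = 747.1∠0.9° Ω.
Step 5 — Source phasor: V = 220∠45.0° V = 155.6 + j155.6 V.
Step 6 — Ohm's law: I = V / Z_total = (155.6 + j155.6) / (747 + j12.36) = 0.2116 + j0.2047 A.
Step 7 — Convert to polar: |I| = 0.2945 A, ∠I = 44.1°.

I = 0.2945∠44.1° A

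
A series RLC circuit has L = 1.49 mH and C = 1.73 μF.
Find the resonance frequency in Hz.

Step 1 — Resonance condition Im(Z)=0 gives ω₀ = 1/√(LC).
Step 2 — ω₀ = 1/√(0.00149·1.73e-06) = 1.97e+04 rad/s.
Step 3 — f₀ = ω₀/(2π) = 3135 Hz.

f₀ = 3135 Hz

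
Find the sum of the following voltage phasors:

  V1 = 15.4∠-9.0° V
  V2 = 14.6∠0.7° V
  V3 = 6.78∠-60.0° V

Step 1 — Convert each phasor to rectangular form:
  V1 = 15.4·(cos(-9.0°) + j·sin(-9.0°)) = 15.21 - j2.409 V
  V2 = 14.6·(cos(0.7°) + j·sin(0.7°)) = 14.6 + j0.1784 V
  V3 = 6.78·(cos(-60.0°) + j·sin(-60.0°)) = 3.39 - j5.872 V
Step 2 — Sum components: V_total = 33.2 - j8.102 V.
Step 3 — Convert to polar: |V_total| = 34.17 V, ∠V_total = -13.7°.

V_total = 34.17∠-13.7° V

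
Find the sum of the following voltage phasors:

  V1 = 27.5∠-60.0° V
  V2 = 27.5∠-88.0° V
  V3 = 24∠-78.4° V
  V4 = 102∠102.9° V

Step 1 — Convert each phasor to rectangular form:
  V1 = 27.5·(cos(-60.0°) + j·sin(-60.0°)) = 13.75 - j23.82 V
  V2 = 27.5·(cos(-88.0°) + j·sin(-88.0°)) = 0.9597 - j27.48 V
  V3 = 24·(cos(-78.4°) + j·sin(-78.4°)) = 4.826 - j23.51 V
  V4 = 102·(cos(102.9°) + j·sin(102.9°)) = -22.77 + j99.43 V
Step 2 — Sum components: V_total = -3.236 + j24.62 V.
Step 3 — Convert to polar: |V_total| = 24.83 V, ∠V_total = 97.5°.

V_total = 24.83∠97.5° V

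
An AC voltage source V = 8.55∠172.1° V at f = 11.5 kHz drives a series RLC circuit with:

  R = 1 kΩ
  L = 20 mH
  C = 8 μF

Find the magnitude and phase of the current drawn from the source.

Step 1 — Angular frequency: ω = 2π·f = 2π·1.15e+04 = 7.226e+04 rad/s.
Step 2 — Component impedances:
  R: Z = R = 1000 Ω
  L: Z = jωL = j·7.226e+04·0.02 = 0 + j1445 Ω
  C: Z = 1/(jωC) = -j/(ω·C) = 0 - j1.73 Ω
Step 3 — Series combination: Z_total = R + L + C = 1000 + j1443 Ω = 1756∠55.3° Ω.
Step 4 — Source phasor: V = 8.55∠172.1° V = -8.469 + j1.175 V.
Step 5 — Ohm's law: I = V / Z_total = (-8.469 + j1.175) / (1000 + j1443) = -0.002196 + j0.004346 A.
Step 6 — Convert to polar: |I| = 0.004869 A, ∠I = 116.8°.

I = 0.004869∠116.8° A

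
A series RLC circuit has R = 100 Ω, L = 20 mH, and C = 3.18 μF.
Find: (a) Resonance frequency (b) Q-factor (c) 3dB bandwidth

Step 1 — Resonance: ω₀ = 1/√(LC) = 1/√(0.02·3.18e-06) = 3965 rad/s.
Step 2 — f₀ = ω₀/(2π) = 631.1 Hz.
Step 3 — Series Q: Q = ω₀L/R = 3965·0.02/100 = 0.7931.
Step 4 — Bandwidth: Δω = ω₀/Q = 5000 rad/s; BW = Δω/(2π) = 795.8 Hz.

(a) f₀ = 631.1 Hz  (b) Q = 0.7931  (c) BW = 795.8 Hz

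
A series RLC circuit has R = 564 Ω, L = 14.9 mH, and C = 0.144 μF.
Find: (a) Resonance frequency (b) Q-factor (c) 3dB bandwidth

Step 1 — Resonance: ω₀ = 1/√(LC) = 1/√(0.0149·1.44e-07) = 2.159e+04 rad/s.
Step 2 — f₀ = ω₀/(2π) = 3436 Hz.
Step 3 — Series Q: Q = ω₀L/R = 2.159e+04·0.0149/564 = 0.5703.
Step 4 — Bandwidth: Δω = ω₀/Q = 3.785e+04 rad/s; BW = Δω/(2π) = 6024 Hz.

(a) f₀ = 3436 Hz  (b) Q = 0.5703  (c) BW = 6024 Hz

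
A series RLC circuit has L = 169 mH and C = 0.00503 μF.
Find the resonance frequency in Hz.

Step 1 — Resonance condition Im(Z)=0 gives ω₀ = 1/√(LC).
Step 2 — ω₀ = 1/√(0.169·5.03e-09) = 3.43e+04 rad/s.
Step 3 — f₀ = ω₀/(2π) = 5459 Hz.

f₀ = 5459 Hz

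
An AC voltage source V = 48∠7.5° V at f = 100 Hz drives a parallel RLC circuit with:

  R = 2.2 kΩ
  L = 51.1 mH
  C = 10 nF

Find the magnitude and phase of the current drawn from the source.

Step 1 — Angular frequency: ω = 2π·f = 2π·100 = 628.3 rad/s.
Step 2 — Component impedances:
  R: Z = R = 2200 Ω
  L: Z = jωL = j·628.3·0.0511 = 0 + j32.11 Ω
  C: Z = 1/(jωC) = -j/(ω·C) = 0 - j1.592e+05 Ω
Step 3 — Parallel combination: 1/Z_total = 1/R + 1/L + 1/C; Z_total = 0.4687 + j32.11 Ω = 32.11∠89.2° Ω.
Step 4 — Source phasor: V = 48∠7.5° V = 47.59 + j6.265 V.
Step 5 — Ohm's law: I = V / Z_total = (47.59 + j6.265) / (0.4687 + j32.11) = 0.2167 - j1.479 A.
Step 6 — Convert to polar: |I| = 1.495 A, ∠I = -81.7°.

I = 1.495∠-81.7° A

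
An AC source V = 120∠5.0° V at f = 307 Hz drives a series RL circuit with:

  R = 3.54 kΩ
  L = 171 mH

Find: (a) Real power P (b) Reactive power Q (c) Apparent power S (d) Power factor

Step 1 — Angular frequency: ω = 2π·f = 2π·307 = 1929 rad/s.
Step 2 — Component impedances:
  R: Z = R = 3540 Ω
  L: Z = jωL = j·1929·0.171 = 0 + j329.8 Ω
Step 3 — Series combination: Z_total = R + L = 3540 + j329.8 Ω = 3555∠5.3° Ω.
Step 4 — Source phasor: V = 120∠5.0° V = 119.5 + j10.46 V.
Step 5 — Current: I = V / Z = 0.03375 - j0.0001905 A = 0.03375∠-0.3° A.
Step 6 — Complex power: S = V·I* = 4.033 + j0.3758 VA.
Step 7 — Real power: P = Re(S) = 4.033 W.
Step 8 — Reactive power: Q = Im(S) = 0.3758 VAR.
Step 9 — Apparent power: |S| = 4.05 VA.
Step 10 — Power factor: PF = P/|S| = 0.9957 (lagging).

(a) P = 4.033 W  (b) Q = 0.3758 VAR  (c) S = 4.05 VA  (d) PF = 0.9957 (lagging)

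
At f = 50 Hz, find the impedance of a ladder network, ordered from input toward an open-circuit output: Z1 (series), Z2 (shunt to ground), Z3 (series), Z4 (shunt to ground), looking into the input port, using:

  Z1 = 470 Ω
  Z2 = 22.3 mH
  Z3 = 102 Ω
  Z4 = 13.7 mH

Step 1 — Angular frequency: ω = 2π·f = 2π·50 = 314.2 rad/s.
Step 2 — Component impedances:
  Z1: Z = R = 470 Ω
  Z2: Z = jωL = j·314.2·0.0223 = 0 + j7.006 Ω
  Z3: Z = R = 102 Ω
  Z4: Z = jωL = j·314.2·0.0137 = 0 + j4.304 Ω
Step 3 — Ladder network (open output): work backward from the far end, alternating series and parallel combinations. Z_in = 470.5 + j6.953 Ω = 470.5∠0.8° Ω.

Z = 470.5 + j6.953 Ω = 470.5∠0.8° Ω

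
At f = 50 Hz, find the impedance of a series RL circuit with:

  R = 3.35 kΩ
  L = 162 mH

Step 1 — Angular frequency: ω = 2π·f = 2π·50 = 314.2 rad/s.
Step 2 — Component impedances:
  R: Z = R = 3350 Ω
  L: Z = jωL = j·314.2·0.162 = 0 + j50.89 Ω
Step 3 — Series combination: Z_total = R + L = 3350 + j50.89 Ω = 3350∠0.9° Ω.

Z = 3350 + j50.89 Ω = 3350∠0.9° Ω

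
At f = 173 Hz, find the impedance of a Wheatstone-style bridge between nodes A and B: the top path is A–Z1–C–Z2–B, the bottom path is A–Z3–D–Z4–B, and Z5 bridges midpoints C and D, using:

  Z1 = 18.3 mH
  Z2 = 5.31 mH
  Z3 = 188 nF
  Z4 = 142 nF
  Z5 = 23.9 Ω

Step 1 — Angular frequency: ω = 2π·f = 2π·173 = 1087 rad/s.
Step 2 — Component impedances:
  Z1: Z = jωL = j·1087·0.0183 = 0 + j19.89 Ω
  Z2: Z = jωL = j·1087·0.00531 = 0 + j5.772 Ω
  Z3: Z = 1/(jωC) = -j/(ω·C) = 0 - j4893 Ω
  Z4: Z = 1/(jωC) = -j/(ω·C) = 0 - j6479 Ω
  Z5: Z = R = 23.9 Ω
Step 3 — Bridge requires nodal analysis (the Z5 bridge couples midpoints C and D, so the two paths cannot be reduced to a simple series/parallel combination). Setting node B to ground and injecting 1 A at node A, the 3-node admittance system at A, C, D solves to V_A = Z_AB = 0.0002432 + j25.75 Ω = 25.75∠90.0° Ω.

Z = 0.0002432 + j25.75 Ω = 25.75∠90.0° Ω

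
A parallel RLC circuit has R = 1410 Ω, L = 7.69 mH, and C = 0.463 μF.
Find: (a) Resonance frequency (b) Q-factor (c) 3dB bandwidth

Step 1 — Resonance: ω₀ = 1/√(LC) = 1/√(0.00769·4.63e-07) = 1.676e+04 rad/s.
Step 2 — f₀ = ω₀/(2π) = 2667 Hz.
Step 3 — Parallel Q: Q = R/(ω₀L) = 1410/(1.676e+04·0.00769) = 10.94.
Step 4 — Bandwidth: Δω = ω₀/Q = 1532 rad/s; BW = Δω/(2π) = 243.8 Hz.

(a) f₀ = 2667 Hz  (b) Q = 10.94  (c) BW = 243.8 Hz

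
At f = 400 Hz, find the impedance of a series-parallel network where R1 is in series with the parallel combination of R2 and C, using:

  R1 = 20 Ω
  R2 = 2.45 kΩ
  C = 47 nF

Step 1 — Angular frequency: ω = 2π·f = 2π·400 = 2513 rad/s.
Step 2 — Component impedances:
  R1: Z = R = 20 Ω
  R2: Z = R = 2450 Ω
  C: Z = 1/(jωC) = -j/(ω·C) = 0 - j8466 Ω
Step 3 — Parallel branch: R2 || C = 1/(1/R2 + 1/C) = 2261 - j654.2 Ω.
Step 4 — Series with R1: Z_total = R1 + (R2 || C) = 2281 - j654.2 Ω = 2373∠-16.0° Ω.

Z = 2281 - j654.2 Ω = 2373∠-16.0° Ω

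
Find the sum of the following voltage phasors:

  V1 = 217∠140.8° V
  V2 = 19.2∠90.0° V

Step 1 — Convert each phasor to rectangular form:
  V1 = 217·(cos(140.8°) + j·sin(140.8°)) = -168.2 + j137.2 V
  V2 = 19.2·(cos(90.0°) + j·sin(90.0°)) = 0 + j19.2 V
Step 2 — Sum components: V_total = -168.2 + j156.4 V.
Step 3 — Convert to polar: |V_total| = 229.6 V, ∠V_total = 137.1°.

V_total = 229.6∠137.1° V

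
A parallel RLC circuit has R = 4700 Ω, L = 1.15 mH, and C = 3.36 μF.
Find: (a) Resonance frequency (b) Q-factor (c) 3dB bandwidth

Step 1 — Resonance: ω₀ = 1/√(LC) = 1/√(0.00115·3.36e-06) = 1.609e+04 rad/s.
Step 2 — f₀ = ω₀/(2π) = 2560 Hz.
Step 3 — Parallel Q: Q = R/(ω₀L) = 4700/(1.609e+04·0.00115) = 254.
Step 4 — Bandwidth: Δω = ω₀/Q = 63.32 rad/s; BW = Δω/(2π) = 10.08 Hz.

(a) f₀ = 2560 Hz  (b) Q = 254  (c) BW = 10.08 Hz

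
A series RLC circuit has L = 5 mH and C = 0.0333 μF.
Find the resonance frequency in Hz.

Step 1 — Resonance condition Im(Z)=0 gives ω₀ = 1/√(LC).
Step 2 — ω₀ = 1/√(0.005·3.33e-08) = 7.75e+04 rad/s.
Step 3 — f₀ = ω₀/(2π) = 1.233e+04 Hz.

f₀ = 1.233e+04 Hz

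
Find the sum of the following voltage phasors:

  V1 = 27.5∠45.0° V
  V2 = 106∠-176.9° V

Step 1 — Convert each phasor to rectangular form:
  V1 = 27.5·(cos(45.0°) + j·sin(45.0°)) = 19.45 + j19.45 V
  V2 = 106·(cos(-176.9°) + j·sin(-176.9°)) = -105.8 - j5.732 V
Step 2 — Sum components: V_total = -86.4 + j13.71 V.
Step 3 — Convert to polar: |V_total| = 87.48 V, ∠V_total = 171.0°.

V_total = 87.48∠171.0° V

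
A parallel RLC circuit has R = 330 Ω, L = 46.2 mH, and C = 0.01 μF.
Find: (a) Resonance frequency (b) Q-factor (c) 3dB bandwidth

Step 1 — Resonance: ω₀ = 1/√(LC) = 1/√(0.0462·1e-08) = 4.652e+04 rad/s.
Step 2 — f₀ = ω₀/(2π) = 7405 Hz.
Step 3 — Parallel Q: Q = R/(ω₀L) = 330/(4.652e+04·0.0462) = 0.1535.
Step 4 — Bandwidth: Δω = ω₀/Q = 3.03e+05 rad/s; BW = Δω/(2π) = 4.823e+04 Hz.

(a) f₀ = 7405 Hz  (b) Q = 0.1535  (c) BW = 4.823e+04 Hz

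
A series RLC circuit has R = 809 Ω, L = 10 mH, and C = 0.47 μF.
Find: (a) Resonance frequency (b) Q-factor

Step 1 — Resonance condition Im(Z)=0 gives ω₀ = 1/√(LC).
Step 2 — ω₀ = 1/√(0.01·4.7e-07) = 1.459e+04 rad/s.
Step 3 — f₀ = ω₀/(2π) = 2322 Hz.
Step 4 — Series Q: Q = ω₀L/R = 1.459e+04·0.01/809 = 0.1803.

(a) f₀ = 2322 Hz  (b) Q = 0.1803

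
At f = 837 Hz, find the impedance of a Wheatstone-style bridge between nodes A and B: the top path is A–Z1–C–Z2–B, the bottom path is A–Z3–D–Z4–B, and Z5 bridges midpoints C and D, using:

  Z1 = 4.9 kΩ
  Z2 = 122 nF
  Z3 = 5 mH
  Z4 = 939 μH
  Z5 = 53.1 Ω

Step 1 — Angular frequency: ω = 2π·f = 2π·837 = 5259 rad/s.
Step 2 — Component impedances:
  Z1: Z = R = 4900 Ω
  Z2: Z = 1/(jωC) = -j/(ω·C) = 0 - j1559 Ω
  Z3: Z = jωL = j·5259·0.005 = 0 + j26.3 Ω
  Z4: Z = jωL = j·5259·0.000939 = 0 + j4.938 Ω
  Z5: Z = R = 53.1 Ω
Step 3 — Bridge requires nodal analysis (the Z5 bridge couples midpoints C and D, so the two paths cannot be reduced to a simple series/parallel combination). Setting node B to ground and injecting 1 A at node A, the 3-node admittance system at A, C, D solves to V_A = Z_AB = 0.1402 + j31.25 Ω = 31.25∠89.7° Ω.

Z = 0.1402 + j31.25 Ω = 31.25∠89.7° Ω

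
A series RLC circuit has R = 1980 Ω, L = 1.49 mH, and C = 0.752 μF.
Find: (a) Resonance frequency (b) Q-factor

Step 1 — Resonance condition Im(Z)=0 gives ω₀ = 1/√(LC).
Step 2 — ω₀ = 1/√(0.00149·7.52e-07) = 2.987e+04 rad/s.
Step 3 — f₀ = ω₀/(2π) = 4755 Hz.
Step 4 — Series Q: Q = ω₀L/R = 2.987e+04·0.00149/1980 = 0.02248.

(a) f₀ = 4755 Hz  (b) Q = 0.02248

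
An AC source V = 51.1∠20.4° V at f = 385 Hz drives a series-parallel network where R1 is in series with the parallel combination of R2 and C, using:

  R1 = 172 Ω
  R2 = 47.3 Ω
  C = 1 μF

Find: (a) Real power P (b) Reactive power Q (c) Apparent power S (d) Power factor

Step 1 — Angular frequency: ω = 2π·f = 2π·385 = 2419 rad/s.
Step 2 — Component impedances:
  R1: Z = R = 172 Ω
  R2: Z = R = 47.3 Ω
  C: Z = 1/(jωC) = -j/(ω·C) = 0 - j413.4 Ω
Step 3 — Parallel branch: R2 || C = 1/(1/R2 + 1/C) = 46.69 - j5.342 Ω.
Step 4 — Series with R1: Z_total = R1 + (R2 || C) = 218.7 - j5.342 Ω = 218.8∠-1.4° Ω.
Step 5 — Source phasor: V = 51.1∠20.4° V = 47.9 + j17.81 V.
Step 6 — Current: I = V / Z = 0.2169 + j0.08675 A = 0.2336∠21.8° A.
Step 7 — Complex power: S = V·I* = 11.93 - j0.2915 VA.
Step 8 — Real power: P = Re(S) = 11.93 W.
Step 9 — Reactive power: Q = Im(S) = -0.2915 VAR.
Step 10 — Apparent power: |S| = 11.94 VA.
Step 11 — Power factor: PF = P/|S| = 0.9997 (leading).

(a) P = 11.93 W  (b) Q = -0.2915 VAR  (c) S = 11.94 VA  (d) PF = 0.9997 (leading)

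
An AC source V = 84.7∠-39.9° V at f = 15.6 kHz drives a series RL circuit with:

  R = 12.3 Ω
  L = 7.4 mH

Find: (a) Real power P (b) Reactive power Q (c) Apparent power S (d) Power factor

Step 1 — Angular frequency: ω = 2π·f = 2π·1.56e+04 = 9.802e+04 rad/s.
Step 2 — Component impedances:
  R: Z = R = 12.3 Ω
  L: Z = jωL = j·9.802e+04·0.0074 = 0 + j725.3 Ω
Step 3 — Series combination: Z_total = R + L = 12.3 + j725.3 Ω = 725.4∠89.0° Ω.
Step 4 — Source phasor: V = 84.7∠-39.9° V = 64.98 - j54.33 V.
Step 5 — Current: I = V / Z = -0.07336 - j0.09083 A = 0.1168∠-128.9° A.
Step 6 — Complex power: S = V·I* = 0.1677 + j9.888 VA.
Step 7 — Real power: P = Re(S) = 0.1677 W.
Step 8 — Reactive power: Q = Im(S) = 9.888 VAR.
Step 9 — Apparent power: |S| = 9.889 VA.
Step 10 — Power factor: PF = P/|S| = 0.01696 (lagging).

(a) P = 0.1677 W  (b) Q = 9.888 VAR  (c) S = 9.889 VA  (d) PF = 0.01696 (lagging)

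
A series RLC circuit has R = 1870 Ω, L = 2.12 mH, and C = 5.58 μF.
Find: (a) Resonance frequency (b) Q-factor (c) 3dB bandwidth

Step 1 — Resonance condition Im(Z)=0 gives ω₀ = 1/√(LC).
Step 2 — ω₀ = 1/√(0.00212·5.58e-06) = 9194 rad/s.
Step 3 — f₀ = ω₀/(2π) = 1463 Hz.
Step 4 — Series Q: Q = ω₀L/R = 9194·0.00212/1870 = 0.01042.
Step 5 — 3dB bandwidth: Δω = ω₀/Q = 8.821e+05 rad/s; BW = Δω/(2π) = 1.404e+05 Hz.

(a) f₀ = 1463 Hz  (b) Q = 0.01042  (c) BW = 1.404e+05 Hz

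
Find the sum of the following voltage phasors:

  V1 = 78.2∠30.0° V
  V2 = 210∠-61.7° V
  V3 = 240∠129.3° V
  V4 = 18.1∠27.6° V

Step 1 — Convert each phasor to rectangular form:
  V1 = 78.2·(cos(30.0°) + j·sin(30.0°)) = 67.72 + j39.1 V
  V2 = 210·(cos(-61.7°) + j·sin(-61.7°)) = 99.56 - j184.9 V
  V3 = 240·(cos(129.3°) + j·sin(129.3°)) = -152 + j185.7 V
  V4 = 18.1·(cos(27.6°) + j·sin(27.6°)) = 16.04 + j8.386 V
Step 2 — Sum components: V_total = 31.31 + j48.31 V.
Step 3 — Convert to polar: |V_total| = 57.57 V, ∠V_total = 57.1°.

V_total = 57.57∠57.1° V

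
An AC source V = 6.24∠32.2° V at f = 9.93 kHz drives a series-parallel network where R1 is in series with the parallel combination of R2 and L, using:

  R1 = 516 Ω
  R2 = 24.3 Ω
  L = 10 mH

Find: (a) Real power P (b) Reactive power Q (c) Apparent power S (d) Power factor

Step 1 — Angular frequency: ω = 2π·f = 2π·9930 = 6.239e+04 rad/s.
Step 2 — Component impedances:
  R1: Z = R = 516 Ω
  R2: Z = R = 24.3 Ω
  L: Z = jωL = j·6.239e+04·0.01 = 0 + j623.9 Ω
Step 3 — Parallel branch: R2 || L = 1/(1/R2 + 1/L) = 24.26 + j0.945 Ω.
Step 4 — Series with R1: Z_total = R1 + (R2 || L) = 540.3 + j0.945 Ω = 540.3∠0.1° Ω.
Step 5 — Source phasor: V = 6.24∠32.2° V = 5.28 + j3.325 V.
Step 6 — Current: I = V / Z = 0.009784 + j0.006138 A = 0.01155∠32.1° A.
Step 7 — Complex power: S = V·I* = 0.07207 + j0.0001261 VA.
Step 8 — Real power: P = Re(S) = 0.07207 W.
Step 9 — Reactive power: Q = Im(S) = 0.0001261 VAR.
Step 10 — Apparent power: |S| = 0.07207 VA.
Step 11 — Power factor: PF = P/|S| = 1 (lagging).

(a) P = 0.07207 W  (b) Q = 0.0001261 VAR  (c) S = 0.07207 VA  (d) PF = 1 (lagging)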